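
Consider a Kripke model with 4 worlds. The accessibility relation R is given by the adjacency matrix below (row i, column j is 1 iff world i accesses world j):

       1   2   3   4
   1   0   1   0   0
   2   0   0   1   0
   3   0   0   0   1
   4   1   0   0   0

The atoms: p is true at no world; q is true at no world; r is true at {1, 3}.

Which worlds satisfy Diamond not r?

1: successors {2}; not r there: 2:T. ✓
2: successors {3}; not r there: 3:F. ✗
3: successors {4}; not r there: 4:T. ✓
4: successors {1}; not r there: 1:F. ✗

{1, 3}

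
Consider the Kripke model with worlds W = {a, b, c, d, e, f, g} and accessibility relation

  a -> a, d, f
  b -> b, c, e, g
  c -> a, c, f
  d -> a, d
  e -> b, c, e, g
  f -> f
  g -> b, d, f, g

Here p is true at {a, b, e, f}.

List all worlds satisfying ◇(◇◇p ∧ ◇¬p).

a: successors {a, d, f}; ◇◇p ∧ ◇¬p there: a:T, d:T, f:F. ✓
b: successors {b, c, e, g}; ◇◇p ∧ ◇¬p there: b:T, c:T, e:T, g:T. ✓
c: successors {a, c, f}; ◇◇p ∧ ◇¬p there: a:T, c:T, f:F. ✓
d: successors {a, d}; ◇◇p ∧ ◇¬p there: a:T, d:T. ✓
e: successors {b, c, e, g}; ◇◇p ∧ ◇¬p there: b:T, c:T, e:T, g:T. ✓
f: successors {f}; ◇◇p ∧ ◇¬p there: f:F. ✗
g: successors {b, d, f, g}; ◇◇p ∧ ◇¬p there: b:T, d:T, f:F, g:T. ✓

{a, b, c, d, e, g}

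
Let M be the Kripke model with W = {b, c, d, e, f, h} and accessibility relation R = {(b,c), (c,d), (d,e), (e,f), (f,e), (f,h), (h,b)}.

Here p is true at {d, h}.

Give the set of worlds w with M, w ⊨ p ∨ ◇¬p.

b: p is F, ◇¬p is T. ✓
c: p is F, ◇¬p is F. ✗
d: p is T, ◇¬p is T. ✓
e: p is F, ◇¬p is T. ✓
f: p is F, ◇¬p is T. ✓
h: p is T, ◇¬p is T. ✓

{b, d, e, f, h}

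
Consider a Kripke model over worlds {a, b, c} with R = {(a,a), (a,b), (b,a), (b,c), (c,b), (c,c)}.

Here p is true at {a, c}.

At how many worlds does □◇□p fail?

2

a: successors {a, b}; ◇□p there: a:T, b:F. ✗
b: successors {a, c}; ◇□p there: a:T, c:T. ✓
c: successors {b, c}; ◇□p there: b:F, c:T. ✗
Satisfying worlds: {b}.
So □◇□p fails at the other 2 worlds.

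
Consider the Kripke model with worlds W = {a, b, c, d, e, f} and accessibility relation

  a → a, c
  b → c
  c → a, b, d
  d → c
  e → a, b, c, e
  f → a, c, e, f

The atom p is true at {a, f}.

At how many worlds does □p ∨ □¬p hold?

a: □p is F, □¬p is F. ✗
b: □p is F, □¬p is T. ✓
c: □p is F, □¬p is F. ✗
d: □p is F, □¬p is T. ✓
e: □p is F, □¬p is F. ✗
f: □p is F, □¬p is F. ✗
Satisfying worlds: {b, d}.

2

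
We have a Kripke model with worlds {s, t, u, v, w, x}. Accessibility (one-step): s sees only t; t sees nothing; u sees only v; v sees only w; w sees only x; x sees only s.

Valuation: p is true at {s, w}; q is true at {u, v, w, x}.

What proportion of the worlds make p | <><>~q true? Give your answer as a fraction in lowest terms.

s: p is T, <><>~q is F. ✓
t: p is F, <><>~q is F. ✗
u: p is F, <><>~q is F. ✗
v: p is F, <><>~q is F. ✗
w: p is T, <><>~q is T. ✓
x: p is F, <><>~q is T. ✓
That's 3 of 6 worlds, so 3/6 = 1/2.

1/2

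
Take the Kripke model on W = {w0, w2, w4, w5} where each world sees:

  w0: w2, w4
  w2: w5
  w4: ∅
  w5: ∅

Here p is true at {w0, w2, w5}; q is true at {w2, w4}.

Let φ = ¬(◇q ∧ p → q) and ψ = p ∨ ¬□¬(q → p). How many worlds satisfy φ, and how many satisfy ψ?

For ¬(◇q ∧ p → q):
w0: ◇q ∧ p → q is F. ✓
w2: ◇q ∧ p → q is T. ✗
w4: ◇q ∧ p → q is T. ✗
w5: ◇q ∧ p → q is T. ✗
— 1 world.
For p ∨ ¬□¬(q → p):
w0: p is T, ¬□¬(q → p) is T. ✓
w2: p is T, ¬□¬(q → p) is T. ✓
w4: p is F, ¬□¬(q → p) is F. ✗
w5: p is T, ¬□¬(q → p) is F. ✓
— 3 worlds.

1 and 3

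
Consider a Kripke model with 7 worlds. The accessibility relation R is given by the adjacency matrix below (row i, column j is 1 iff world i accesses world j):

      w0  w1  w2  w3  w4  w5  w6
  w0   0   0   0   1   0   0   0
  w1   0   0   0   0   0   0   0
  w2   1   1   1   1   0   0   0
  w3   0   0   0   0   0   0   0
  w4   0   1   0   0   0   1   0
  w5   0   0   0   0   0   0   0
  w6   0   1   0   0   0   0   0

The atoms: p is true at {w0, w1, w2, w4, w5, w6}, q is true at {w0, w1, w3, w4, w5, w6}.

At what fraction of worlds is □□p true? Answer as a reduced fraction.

w0: successors {w3}; □p there: w3:T. ✓
w1: no successors, so □□p holds vacuously. ✓
w2: successors {w0, w1, w2, w3}; □p there: w0:F, w1:T, w2:F, w3:T. ✗
w3: no successors, so □□p holds vacuously. ✓
w4: successors {w1, w5}; □p there: w1:T, w5:T. ✓
w5: no successors, so □□p holds vacuously. ✓
w6: successors {w1}; □p there: w1:T. ✓
That's 6 of 7 worlds, so 6/7.

6/7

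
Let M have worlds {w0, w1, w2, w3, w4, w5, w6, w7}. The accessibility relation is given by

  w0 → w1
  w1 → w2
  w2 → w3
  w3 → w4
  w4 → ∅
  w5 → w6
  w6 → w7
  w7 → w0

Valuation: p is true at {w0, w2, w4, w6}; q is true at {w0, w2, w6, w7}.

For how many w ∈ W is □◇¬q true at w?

w0: successors {w1}; ◇¬q there: w1:F. ✗
w1: successors {w2}; ◇¬q there: w2:T. ✓
w2: successors {w3}; ◇¬q there: w3:T. ✓
w3: successors {w4}; ◇¬q there: w4:F. ✗
w4: no successors, so □◇¬q holds vacuously. ✓
w5: successors {w6}; ◇¬q there: w6:F. ✗
w6: successors {w7}; ◇¬q there: w7:F. ✗
w7: successors {w0}; ◇¬q there: w0:T. ✓
Satisfying worlds: {w1, w2, w4, w7}.

4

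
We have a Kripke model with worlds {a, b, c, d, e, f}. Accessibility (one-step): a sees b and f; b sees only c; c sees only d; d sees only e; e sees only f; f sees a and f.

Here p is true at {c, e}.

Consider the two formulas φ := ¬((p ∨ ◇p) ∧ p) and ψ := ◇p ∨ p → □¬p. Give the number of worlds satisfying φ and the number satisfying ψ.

For ¬((p ∨ ◇p) ∧ p):
a: (p ∨ ◇p) ∧ p is F. ✓
b: (p ∨ ◇p) ∧ p is F. ✓
c: (p ∨ ◇p) ∧ p is T. ✗
d: (p ∨ ◇p) ∧ p is F. ✓
e: (p ∨ ◇p) ∧ p is T. ✗
f: (p ∨ ◇p) ∧ p is F. ✓
— 4 worlds.
For ◇p ∨ p → □¬p:
a: ◇p ∨ p is F, □¬p is T. ✓
b: ◇p ∨ p is T, □¬p is F. ✗
c: ◇p ∨ p is T, □¬p is T. ✓
d: ◇p ∨ p is T, □¬p is F. ✗
e: ◇p ∨ p is T, □¬p is T. ✓
f: ◇p ∨ p is F, □¬p is T. ✓
— 4 worlds.

4 and 4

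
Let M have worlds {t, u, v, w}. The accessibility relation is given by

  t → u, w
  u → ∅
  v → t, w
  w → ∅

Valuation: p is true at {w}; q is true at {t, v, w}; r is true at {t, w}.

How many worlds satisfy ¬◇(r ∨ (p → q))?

t: ◇(r ∨ (p → q)) is T. ✗
u: ◇(r ∨ (p → q)) is F. ✓
v: ◇(r ∨ (p → q)) is T. ✗
w: ◇(r ∨ (p → q)) is F. ✓
Satisfying worlds: {u, w}.

2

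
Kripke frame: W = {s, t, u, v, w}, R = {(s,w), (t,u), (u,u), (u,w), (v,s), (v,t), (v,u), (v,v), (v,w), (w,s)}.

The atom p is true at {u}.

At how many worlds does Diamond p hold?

s: successors {w}; p there: w:F. ✗
t: successors {u}; p there: u:T. ✓
u: successors {u, w}; p there: u:T, w:F. ✓
v: successors {s, t, u, v, w}; p there: s:F, t:F, u:T, v:F, w:F. ✓
w: successors {s}; p there: s:F. ✗
Satisfying worlds: {t, u, v}.

3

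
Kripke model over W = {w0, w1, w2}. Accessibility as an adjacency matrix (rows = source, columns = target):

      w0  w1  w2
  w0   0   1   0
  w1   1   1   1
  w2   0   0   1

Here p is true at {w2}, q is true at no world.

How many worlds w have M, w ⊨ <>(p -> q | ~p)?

w0: successors {w1}; p -> q | ~p there: w1:T. ✓
w1: successors {w0, w1, w2}; p -> q | ~p there: w0:T, w1:T, w2:F. ✓
w2: successors {w2}; p -> q | ~p there: w2:F. ✗
Satisfying worlds: {w0, w1}.

2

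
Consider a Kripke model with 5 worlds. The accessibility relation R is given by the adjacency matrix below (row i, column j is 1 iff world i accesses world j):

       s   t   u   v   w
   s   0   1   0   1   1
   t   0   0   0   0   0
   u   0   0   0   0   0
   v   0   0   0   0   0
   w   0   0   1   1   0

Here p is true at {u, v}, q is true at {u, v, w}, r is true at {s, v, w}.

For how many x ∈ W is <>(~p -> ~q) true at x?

2

s: successors {t, v, w}; ~p -> ~q there: t:T, v:T, w:F. ✓
t: no successors, so <>(~p -> ~q) fails. ✗
u: no successors, so <>(~p -> ~q) fails. ✗
v: no successors, so <>(~p -> ~q) fails. ✗
w: successors {u, v}; ~p -> ~q there: u:T, v:T. ✓
Satisfying worlds: {s, w}.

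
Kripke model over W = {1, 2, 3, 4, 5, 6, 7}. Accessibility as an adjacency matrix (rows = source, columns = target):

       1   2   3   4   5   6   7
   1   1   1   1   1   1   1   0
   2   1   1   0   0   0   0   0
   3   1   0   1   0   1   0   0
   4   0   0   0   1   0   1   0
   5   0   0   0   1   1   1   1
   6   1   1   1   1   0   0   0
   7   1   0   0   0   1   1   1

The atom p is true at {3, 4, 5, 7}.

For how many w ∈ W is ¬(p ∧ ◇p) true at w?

3

1: p ∧ ◇p is F. ✓
2: p ∧ ◇p is F. ✓
3: p ∧ ◇p is T. ✗
4: p ∧ ◇p is T. ✗
5: p ∧ ◇p is T. ✗
6: p ∧ ◇p is F. ✓
7: p ∧ ◇p is T. ✗
Satisfying worlds: {1, 2, 6}.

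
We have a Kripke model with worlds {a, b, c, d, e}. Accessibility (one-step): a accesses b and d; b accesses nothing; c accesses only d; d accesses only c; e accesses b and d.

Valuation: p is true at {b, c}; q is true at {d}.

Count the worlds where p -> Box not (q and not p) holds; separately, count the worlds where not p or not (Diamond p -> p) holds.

For p -> Box not (q and not p):
a: p is F, Box not (q and not p) is F. ✓
b: p is T, Box not (q and not p) is T. ✓
c: p is T, Box not (q and not p) is F. ✗
d: p is F, Box not (q and not p) is T. ✓
e: p is F, Box not (q and not p) is F. ✓
— 4 worlds.
For not p or not (Diamond p -> p):
a: not p is T, not (Diamond p -> p) is T. ✓
b: not p is F, not (Diamond p -> p) is F. ✗
c: not p is F, not (Diamond p -> p) is F. ✗
d: not p is T, not (Diamond p -> p) is T. ✓
e: not p is T, not (Diamond p -> p) is T. ✓
— 3 worlds.

4 and 3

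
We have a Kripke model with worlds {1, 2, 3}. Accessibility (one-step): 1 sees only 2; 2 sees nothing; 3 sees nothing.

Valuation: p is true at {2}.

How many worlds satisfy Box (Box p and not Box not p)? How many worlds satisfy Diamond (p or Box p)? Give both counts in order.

For Box (Box p and not Box not p):
1: successors {2}; Box p and not Box not p there: 2:F. ✗
2: no successors, so Box (Box p and not Box not p) holds vacuously. ✓
3: no successors, so Box (Box p and not Box not p) holds vacuously. ✓
— 2 worlds.
For Diamond (p or Box p):
1: successors {2}; p or Box p there: 2:T. ✓
2: no successors, so Diamond (p or Box p) fails. ✗
3: no successors, so Diamond (p or Box p) fails. ✗
— 1 world.

2 and 1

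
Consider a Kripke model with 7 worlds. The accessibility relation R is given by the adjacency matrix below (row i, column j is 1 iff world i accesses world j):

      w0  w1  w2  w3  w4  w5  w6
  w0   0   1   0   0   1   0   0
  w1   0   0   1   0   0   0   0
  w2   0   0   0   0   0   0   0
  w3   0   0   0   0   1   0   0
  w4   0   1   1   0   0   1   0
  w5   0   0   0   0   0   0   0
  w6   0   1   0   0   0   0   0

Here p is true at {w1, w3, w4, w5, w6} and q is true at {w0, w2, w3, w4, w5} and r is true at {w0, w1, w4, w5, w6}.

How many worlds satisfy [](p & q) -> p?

6

w0: [](p & q) is F, p is F. ✓
w1: [](p & q) is F, p is T. ✓
w2: [](p & q) is T, p is F. ✗
w3: [](p & q) is T, p is T. ✓
w4: [](p & q) is F, p is T. ✓
w5: [](p & q) is T, p is T. ✓
w6: [](p & q) is F, p is T. ✓
Satisfying worlds: {w0, w1, w3, w4, w5, w6}.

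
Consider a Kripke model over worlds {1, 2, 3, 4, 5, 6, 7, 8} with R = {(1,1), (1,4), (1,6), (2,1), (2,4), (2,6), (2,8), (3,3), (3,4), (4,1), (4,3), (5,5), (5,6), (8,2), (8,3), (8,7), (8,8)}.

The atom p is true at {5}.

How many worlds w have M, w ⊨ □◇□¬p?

4

1: successors {1, 4, 6}; ◇□¬p there: 1:T, 4:T, 6:F. ✗
2: successors {1, 4, 6, 8}; ◇□¬p there: 1:T, 4:T, 6:F, 8:T. ✗
3: successors {3, 4}; ◇□¬p there: 3:T, 4:T. ✓
4: successors {1, 3}; ◇□¬p there: 1:T, 3:T. ✓
5: successors {5, 6}; ◇□¬p there: 5:T, 6:F. ✗
6: no successors, so □◇□¬p holds vacuously. ✓
7: no successors, so □◇□¬p holds vacuously. ✓
8: successors {2, 3, 7, 8}; ◇□¬p there: 2:T, 3:T, 7:F, 8:T. ✗
Satisfying worlds: {3, 4, 6, 7}.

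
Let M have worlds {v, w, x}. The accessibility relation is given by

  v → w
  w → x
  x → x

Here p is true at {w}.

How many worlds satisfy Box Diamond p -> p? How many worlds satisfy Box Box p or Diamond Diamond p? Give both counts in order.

3 and 0

For Box Diamond p -> p:
v: Box Diamond p is F, p is F. ✓
w: Box Diamond p is F, p is T. ✓
x: Box Diamond p is F, p is F. ✓
— 3 worlds.
For Box Box p or Diamond Diamond p:
v: Box Box p is F, Diamond Diamond p is F. ✗
w: Box Box p is F, Diamond Diamond p is F. ✗
x: Box Box p is F, Diamond Diamond p is F. ✗
— 0 worlds.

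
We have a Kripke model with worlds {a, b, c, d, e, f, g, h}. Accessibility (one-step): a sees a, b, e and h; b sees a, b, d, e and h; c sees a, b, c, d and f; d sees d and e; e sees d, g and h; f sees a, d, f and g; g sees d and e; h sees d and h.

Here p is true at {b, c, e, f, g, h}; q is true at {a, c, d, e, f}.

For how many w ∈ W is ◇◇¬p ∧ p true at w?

a: ◇◇¬p is T, p is F. ✗
b: ◇◇¬p is T, p is T. ✓
c: ◇◇¬p is T, p is T. ✓
d: ◇◇¬p is T, p is F. ✗
e: ◇◇¬p is T, p is T. ✓
f: ◇◇¬p is T, p is T. ✓
g: ◇◇¬p is T, p is T. ✓
h: ◇◇¬p is T, p is T. ✓
Satisfying worlds: {b, c, e, f, g, h}.

6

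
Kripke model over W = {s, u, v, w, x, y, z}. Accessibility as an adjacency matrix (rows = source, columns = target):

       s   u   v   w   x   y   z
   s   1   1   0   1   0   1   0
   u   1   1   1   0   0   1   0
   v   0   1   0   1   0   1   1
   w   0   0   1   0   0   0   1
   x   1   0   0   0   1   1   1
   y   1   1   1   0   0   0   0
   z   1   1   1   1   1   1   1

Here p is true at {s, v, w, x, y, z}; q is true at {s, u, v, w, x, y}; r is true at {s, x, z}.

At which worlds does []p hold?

s: successors {s, u, w, y}; p there: s:T, u:F, w:T, y:T. ✗
u: successors {s, u, v, y}; p there: s:T, u:F, v:T, y:T. ✗
v: successors {u, w, y, z}; p there: u:F, w:T, y:T, z:T. ✗
w: successors {v, z}; p there: v:T, z:T. ✓
x: successors {s, x, y, z}; p there: s:T, x:T, y:T, z:T. ✓
y: successors {s, u, v}; p there: s:T, u:F, v:T. ✗
z: successors {s, u, v, w, x, y, z}; p there: s:T, u:F, v:T, w:T, x:T, y:T, z:T. ✗

{w, x}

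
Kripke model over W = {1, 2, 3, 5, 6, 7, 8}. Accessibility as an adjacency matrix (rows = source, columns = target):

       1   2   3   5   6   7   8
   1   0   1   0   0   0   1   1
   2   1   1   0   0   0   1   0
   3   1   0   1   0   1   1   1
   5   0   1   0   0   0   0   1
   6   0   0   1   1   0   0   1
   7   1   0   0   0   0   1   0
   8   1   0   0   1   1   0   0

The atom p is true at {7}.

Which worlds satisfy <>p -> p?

{5, 6, 7, 8}

1: <>p is T, p is F. ✗
2: <>p is T, p is F. ✗
3: <>p is T, p is F. ✗
5: <>p is F, p is F. ✓
6: <>p is F, p is F. ✓
7: <>p is T, p is T. ✓
8: <>p is F, p is F. ✓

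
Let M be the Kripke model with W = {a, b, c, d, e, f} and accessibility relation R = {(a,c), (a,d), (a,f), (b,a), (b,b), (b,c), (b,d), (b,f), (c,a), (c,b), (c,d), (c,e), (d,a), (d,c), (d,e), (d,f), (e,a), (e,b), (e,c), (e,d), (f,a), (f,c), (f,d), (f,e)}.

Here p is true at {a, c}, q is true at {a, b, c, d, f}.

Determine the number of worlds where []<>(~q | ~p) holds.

a: successors {c, d, f}; <>(~q | ~p) there: c:T, d:T, f:T. ✓
b: successors {a, b, c, d, f}; <>(~q | ~p) there: a:T, b:T, c:T, d:T, f:T. ✓
c: successors {a, b, d, e}; <>(~q | ~p) there: a:T, b:T, d:T, e:T. ✓
d: successors {a, c, e, f}; <>(~q | ~p) there: a:T, c:T, e:T, f:T. ✓
e: successors {a, b, c, d}; <>(~q | ~p) there: a:T, b:T, c:T, d:T. ✓
f: successors {a, c, d, e}; <>(~q | ~p) there: a:T, c:T, d:T, e:T. ✓
Satisfying worlds: {a, b, c, d, e, f}.

6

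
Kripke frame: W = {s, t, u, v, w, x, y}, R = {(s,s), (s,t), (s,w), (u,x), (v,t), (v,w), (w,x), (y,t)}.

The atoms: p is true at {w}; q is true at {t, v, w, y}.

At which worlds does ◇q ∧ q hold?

s: ◇q is T, q is F. ✗
t: ◇q is F, q is T. ✗
u: ◇q is F, q is F. ✗
v: ◇q is T, q is T. ✓
w: ◇q is F, q is T. ✗
x: ◇q is F, q is F. ✗
y: ◇q is T, q is T. ✓

{v, y}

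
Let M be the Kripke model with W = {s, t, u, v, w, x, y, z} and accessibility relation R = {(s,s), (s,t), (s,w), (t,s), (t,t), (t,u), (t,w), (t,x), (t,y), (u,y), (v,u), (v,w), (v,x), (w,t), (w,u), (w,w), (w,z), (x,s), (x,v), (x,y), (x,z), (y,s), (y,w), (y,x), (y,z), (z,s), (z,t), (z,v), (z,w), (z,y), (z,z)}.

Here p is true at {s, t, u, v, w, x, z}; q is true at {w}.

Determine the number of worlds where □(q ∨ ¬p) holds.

s: successors {s, t, w}; q ∨ ¬p there: s:F, t:F, w:T. ✗
t: successors {s, t, u, w, x, y}; q ∨ ¬p there: s:F, t:F, u:F, w:T, x:F, y:T. ✗
u: successors {y}; q ∨ ¬p there: y:T. ✓
v: successors {u, w, x}; q ∨ ¬p there: u:F, w:T, x:F. ✗
w: successors {t, u, w, z}; q ∨ ¬p there: t:F, u:F, w:T, z:F. ✗
x: successors {s, v, y, z}; q ∨ ¬p there: s:F, v:F, y:T, z:F. ✗
y: successors {s, w, x, z}; q ∨ ¬p there: s:F, w:T, x:F, z:F. ✗
z: successors {s, t, v, w, y, z}; q ∨ ¬p there: s:F, t:F, v:F, w:T, y:T, z:F. ✗
Satisfying worlds: {u}.

1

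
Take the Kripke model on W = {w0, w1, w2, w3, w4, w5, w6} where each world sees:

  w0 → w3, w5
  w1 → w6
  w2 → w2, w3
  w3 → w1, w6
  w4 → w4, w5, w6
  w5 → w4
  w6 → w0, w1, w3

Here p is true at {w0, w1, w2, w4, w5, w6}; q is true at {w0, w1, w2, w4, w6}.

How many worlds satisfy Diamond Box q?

w0: successors {w3, w5}; Box q there: w3:T, w5:T. ✓
w1: successors {w6}; Box q there: w6:F. ✗
w2: successors {w2, w3}; Box q there: w2:F, w3:T. ✓
w3: successors {w1, w6}; Box q there: w1:T, w6:F. ✓
w4: successors {w4, w5, w6}; Box q there: w4:F, w5:T, w6:F. ✓
w5: successors {w4}; Box q there: w4:F. ✗
w6: successors {w0, w1, w3}; Box q there: w0:F, w1:T, w3:T. ✓
Satisfying worlds: {w0, w2, w3, w4, w6}.

5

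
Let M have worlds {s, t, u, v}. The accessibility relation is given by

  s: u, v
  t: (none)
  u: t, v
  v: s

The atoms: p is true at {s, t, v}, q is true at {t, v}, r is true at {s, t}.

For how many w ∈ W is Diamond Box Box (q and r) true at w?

1

s: successors {u, v}; Box Box (q and r) there: u:F, v:F. ✗
t: no successors, so Diamond Box Box (q and r) fails. ✗
u: successors {t, v}; Box Box (q and r) there: t:T, v:F. ✓
v: successors {s}; Box Box (q and r) there: s:F. ✗
Satisfying worlds: {u}.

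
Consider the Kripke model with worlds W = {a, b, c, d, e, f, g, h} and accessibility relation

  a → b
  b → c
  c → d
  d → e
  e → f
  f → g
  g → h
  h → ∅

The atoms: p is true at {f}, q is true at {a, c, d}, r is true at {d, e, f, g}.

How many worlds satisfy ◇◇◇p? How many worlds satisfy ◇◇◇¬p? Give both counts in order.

1 and 4

For ◇◇◇p:
a: successors {b}; ◇◇p there: b:F. ✗
b: successors {c}; ◇◇p there: c:F. ✗
c: successors {d}; ◇◇p there: d:T. ✓
d: successors {e}; ◇◇p there: e:F. ✗
e: successors {f}; ◇◇p there: f:F. ✗
f: successors {g}; ◇◇p there: g:F. ✗
g: successors {h}; ◇◇p there: h:F. ✗
h: no successors, so ◇◇◇p fails. ✗
— 1 world.
For ◇◇◇¬p:
a: successors {b}; ◇◇¬p there: b:T. ✓
b: successors {c}; ◇◇¬p there: c:T. ✓
c: successors {d}; ◇◇¬p there: d:F. ✗
d: successors {e}; ◇◇¬p there: e:T. ✓
e: successors {f}; ◇◇¬p there: f:T. ✓
f: successors {g}; ◇◇¬p there: g:F. ✗
g: successors {h}; ◇◇¬p there: h:F. ✗
h: no successors, so ◇◇◇¬p fails. ✗
— 4 worlds.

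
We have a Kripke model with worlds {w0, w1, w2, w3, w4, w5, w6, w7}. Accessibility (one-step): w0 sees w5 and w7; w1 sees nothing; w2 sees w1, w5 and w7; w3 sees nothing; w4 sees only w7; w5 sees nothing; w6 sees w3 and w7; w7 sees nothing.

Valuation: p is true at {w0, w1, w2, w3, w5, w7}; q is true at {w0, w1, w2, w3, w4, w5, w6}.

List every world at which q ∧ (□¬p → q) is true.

w0: q is T, □¬p → q is T. ✓
w1: q is T, □¬p → q is T. ✓
w2: q is T, □¬p → q is T. ✓
w3: q is T, □¬p → q is T. ✓
w4: q is T, □¬p → q is T. ✓
w5: q is T, □¬p → q is T. ✓
w6: q is T, □¬p → q is T. ✓
w7: q is F, □¬p → q is F. ✗

{w0, w1, w2, w3, w4, w5, w6}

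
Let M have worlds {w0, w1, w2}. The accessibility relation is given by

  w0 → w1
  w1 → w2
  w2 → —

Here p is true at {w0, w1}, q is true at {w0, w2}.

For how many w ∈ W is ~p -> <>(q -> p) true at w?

w0: ~p is F, <>(q -> p) is T. ✓
w1: ~p is F, <>(q -> p) is F. ✓
w2: ~p is T, <>(q -> p) is F. ✗
Satisfying worlds: {w0, w1}.

2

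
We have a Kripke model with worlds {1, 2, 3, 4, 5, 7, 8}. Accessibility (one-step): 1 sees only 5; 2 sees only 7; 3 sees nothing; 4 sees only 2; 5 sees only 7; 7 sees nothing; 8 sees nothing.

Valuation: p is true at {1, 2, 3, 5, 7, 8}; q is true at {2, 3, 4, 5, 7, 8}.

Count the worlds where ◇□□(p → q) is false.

3

1: successors {5}; □□(p → q) there: 5:T. ✓
2: successors {7}; □□(p → q) there: 7:T. ✓
3: no successors, so ◇□□(p → q) fails. ✗
4: successors {2}; □□(p → q) there: 2:T. ✓
5: successors {7}; □□(p → q) there: 7:T. ✓
7: no successors, so ◇□□(p → q) fails. ✗
8: no successors, so ◇□□(p → q) fails. ✗
Satisfying worlds: {1, 2, 4, 5}.
So ◇□□(p → q) fails at the other 3 worlds.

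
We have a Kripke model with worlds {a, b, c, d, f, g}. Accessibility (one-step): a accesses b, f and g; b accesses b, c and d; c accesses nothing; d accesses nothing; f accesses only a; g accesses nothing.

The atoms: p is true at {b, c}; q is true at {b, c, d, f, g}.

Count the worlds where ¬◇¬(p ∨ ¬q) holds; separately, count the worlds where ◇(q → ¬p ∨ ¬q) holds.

4 and 3

For ¬◇¬(p ∨ ¬q):
a: ◇¬(p ∨ ¬q) is T. ✗
b: ◇¬(p ∨ ¬q) is T. ✗
c: ◇¬(p ∨ ¬q) is F. ✓
d: ◇¬(p ∨ ¬q) is F. ✓
f: ◇¬(p ∨ ¬q) is F. ✓
g: ◇¬(p ∨ ¬q) is F. ✓
— 4 worlds.
For ◇(q → ¬p ∨ ¬q):
a: successors {b, f, g}; q → ¬p ∨ ¬q there: b:F, f:T, g:T. ✓
b: successors {b, c, d}; q → ¬p ∨ ¬q there: b:F, c:F, d:T. ✓
c: no successors, so ◇(q → ¬p ∨ ¬q) fails. ✗
d: no successors, so ◇(q → ¬p ∨ ¬q) fails. ✗
f: successors {a}; q → ¬p ∨ ¬q there: a:T. ✓
g: no successors, so ◇(q → ¬p ∨ ¬q) fails. ✗
— 3 worlds.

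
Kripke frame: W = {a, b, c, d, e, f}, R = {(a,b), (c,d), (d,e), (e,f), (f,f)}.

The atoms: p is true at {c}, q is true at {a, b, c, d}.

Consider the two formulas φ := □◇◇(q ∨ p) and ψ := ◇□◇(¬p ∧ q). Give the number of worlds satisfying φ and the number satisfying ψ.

1 and 1

For □◇◇(q ∨ p):
a: successors {b}; ◇◇(q ∨ p) there: b:F. ✗
b: no successors, so □◇◇(q ∨ p) holds vacuously. ✓
c: successors {d}; ◇◇(q ∨ p) there: d:F. ✗
d: successors {e}; ◇◇(q ∨ p) there: e:F. ✗
e: successors {f}; ◇◇(q ∨ p) there: f:F. ✗
f: successors {f}; ◇◇(q ∨ p) there: f:F. ✗
— 1 world.
For ◇□◇(¬p ∧ q):
a: successors {b}; □◇(¬p ∧ q) there: b:T. ✓
b: no successors, so ◇□◇(¬p ∧ q) fails. ✗
c: successors {d}; □◇(¬p ∧ q) there: d:F. ✗
d: successors {e}; □◇(¬p ∧ q) there: e:F. ✗
e: successors {f}; □◇(¬p ∧ q) there: f:F. ✗
f: successors {f}; □◇(¬p ∧ q) there: f:F. ✗
— 1 world.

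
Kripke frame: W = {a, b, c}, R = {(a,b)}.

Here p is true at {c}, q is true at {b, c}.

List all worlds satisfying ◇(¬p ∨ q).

a: successors {b}; ¬p ∨ q there: b:T. ✓
b: no successors, so ◇(¬p ∨ q) fails. ✗
c: no successors, so ◇(¬p ∨ q) fails. ✗

{a}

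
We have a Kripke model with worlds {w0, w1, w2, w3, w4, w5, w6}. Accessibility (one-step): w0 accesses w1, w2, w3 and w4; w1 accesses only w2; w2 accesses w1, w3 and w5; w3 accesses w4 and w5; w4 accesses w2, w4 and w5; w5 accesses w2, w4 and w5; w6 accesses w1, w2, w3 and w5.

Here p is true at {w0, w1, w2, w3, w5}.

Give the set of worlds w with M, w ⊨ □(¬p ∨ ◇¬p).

w0: successors {w1, w2, w3, w4}; ¬p ∨ ◇¬p there: w1:F, w2:F, w3:T, w4:T. ✗
w1: successors {w2}; ¬p ∨ ◇¬p there: w2:F. ✗
w2: successors {w1, w3, w5}; ¬p ∨ ◇¬p there: w1:F, w3:T, w5:T. ✗
w3: successors {w4, w5}; ¬p ∨ ◇¬p there: w4:T, w5:T. ✓
w4: successors {w2, w4, w5}; ¬p ∨ ◇¬p there: w2:F, w4:T, w5:T. ✗
w5: successors {w2, w4, w5}; ¬p ∨ ◇¬p there: w2:F, w4:T, w5:T. ✗
w6: successors {w1, w2, w3, w5}; ¬p ∨ ◇¬p there: w1:F, w2:F, w3:T, w5:T. ✗

{w3}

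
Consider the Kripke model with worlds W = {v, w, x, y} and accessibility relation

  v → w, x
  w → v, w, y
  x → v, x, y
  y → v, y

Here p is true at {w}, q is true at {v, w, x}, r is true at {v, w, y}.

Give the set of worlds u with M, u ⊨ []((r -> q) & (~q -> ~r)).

{v}

v: successors {w, x}; (r -> q) & (~q -> ~r) there: w:T, x:T. ✓
w: successors {v, w, y}; (r -> q) & (~q -> ~r) there: v:T, w:T, y:F. ✗
x: successors {v, x, y}; (r -> q) & (~q -> ~r) there: v:T, x:T, y:F. ✗
y: successors {v, y}; (r -> q) & (~q -> ~r) there: v:T, y:F. ✗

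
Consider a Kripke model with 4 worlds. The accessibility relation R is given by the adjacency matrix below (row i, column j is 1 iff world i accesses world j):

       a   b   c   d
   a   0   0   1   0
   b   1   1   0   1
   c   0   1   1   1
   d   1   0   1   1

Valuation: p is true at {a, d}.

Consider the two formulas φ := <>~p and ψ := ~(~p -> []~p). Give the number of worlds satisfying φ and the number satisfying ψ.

For <>~p:
a: successors {c}; ~p there: c:T. ✓
b: successors {a, b, d}; ~p there: a:F, b:T, d:F. ✓
c: successors {b, c, d}; ~p there: b:T, c:T, d:F. ✓
d: successors {a, c, d}; ~p there: a:F, c:T, d:F. ✓
— 4 worlds.
For ~(~p -> []~p):
a: ~p -> []~p is T. ✗
b: ~p -> []~p is F. ✓
c: ~p -> []~p is F. ✓
d: ~p -> []~p is T. ✗
— 2 worlds.

4 and 2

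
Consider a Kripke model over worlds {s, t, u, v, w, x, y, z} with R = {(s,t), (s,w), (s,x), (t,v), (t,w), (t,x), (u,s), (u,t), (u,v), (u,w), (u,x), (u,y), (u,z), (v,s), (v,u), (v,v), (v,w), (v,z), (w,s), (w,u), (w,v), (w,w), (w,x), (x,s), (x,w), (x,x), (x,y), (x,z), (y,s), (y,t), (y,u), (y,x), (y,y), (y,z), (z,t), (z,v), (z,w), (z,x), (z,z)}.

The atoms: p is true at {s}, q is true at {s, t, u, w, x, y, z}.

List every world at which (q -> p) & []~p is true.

{s}

s: q -> p is T, []~p is T. ✓
t: q -> p is F, []~p is T. ✗
u: q -> p is F, []~p is F. ✗
v: q -> p is T, []~p is F. ✗
w: q -> p is F, []~p is F. ✗
x: q -> p is F, []~p is F. ✗
y: q -> p is F, []~p is F. ✗
z: q -> p is F, []~p is T. ✗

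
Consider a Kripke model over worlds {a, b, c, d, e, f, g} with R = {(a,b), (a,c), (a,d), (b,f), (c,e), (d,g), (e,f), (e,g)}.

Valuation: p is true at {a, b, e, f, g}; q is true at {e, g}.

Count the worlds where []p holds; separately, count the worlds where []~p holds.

For []p:
a: successors {b, c, d}; p there: b:T, c:F, d:F. ✗
b: successors {f}; p there: f:T. ✓
c: successors {e}; p there: e:T. ✓
d: successors {g}; p there: g:T. ✓
e: successors {f, g}; p there: f:T, g:T. ✓
f: no successors, so []p holds vacuously. ✓
g: no successors, so []p holds vacuously. ✓
— 6 worlds.
For []~p:
a: successors {b, c, d}; ~p there: b:F, c:T, d:T. ✗
b: successors {f}; ~p there: f:F. ✗
c: successors {e}; ~p there: e:F. ✗
d: successors {g}; ~p there: g:F. ✗
e: successors {f, g}; ~p there: f:F, g:F. ✗
f: no successors, so []~p holds vacuously. ✓
g: no successors, so []~p holds vacuously. ✓
— 2 worlds.

6 and 2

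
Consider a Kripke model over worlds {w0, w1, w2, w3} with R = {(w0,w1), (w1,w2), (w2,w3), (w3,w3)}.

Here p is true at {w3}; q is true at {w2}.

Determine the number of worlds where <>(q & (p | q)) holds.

1

w0: successors {w1}; q & (p | q) there: w1:F. ✗
w1: successors {w2}; q & (p | q) there: w2:T. ✓
w2: successors {w3}; q & (p | q) there: w3:F. ✗
w3: successors {w3}; q & (p | q) there: w3:F. ✗
Satisfying worlds: {w1}.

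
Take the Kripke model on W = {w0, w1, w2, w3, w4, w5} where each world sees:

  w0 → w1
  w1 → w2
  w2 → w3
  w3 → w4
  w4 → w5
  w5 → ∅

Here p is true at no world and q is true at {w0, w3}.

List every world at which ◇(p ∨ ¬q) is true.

w0: successors {w1}; p ∨ ¬q there: w1:T. ✓
w1: successors {w2}; p ∨ ¬q there: w2:T. ✓
w2: successors {w3}; p ∨ ¬q there: w3:F. ✗
w3: successors {w4}; p ∨ ¬q there: w4:T. ✓
w4: successors {w5}; p ∨ ¬q there: w5:T. ✓
w5: no successors, so ◇(p ∨ ¬q) fails. ✗

{w0, w1, w3, w4}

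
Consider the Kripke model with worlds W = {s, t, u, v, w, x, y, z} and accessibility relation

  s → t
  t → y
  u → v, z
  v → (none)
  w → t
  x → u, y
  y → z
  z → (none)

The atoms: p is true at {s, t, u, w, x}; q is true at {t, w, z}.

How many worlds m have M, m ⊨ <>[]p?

s: successors {t}; []p there: t:F. ✗
t: successors {y}; []p there: y:F. ✗
u: successors {v, z}; []p there: v:T, z:T. ✓
v: no successors, so <>[]p fails. ✗
w: successors {t}; []p there: t:F. ✗
x: successors {u, y}; []p there: u:F, y:F. ✗
y: successors {z}; []p there: z:T. ✓
z: no successors, so <>[]p fails. ✗
Satisfying worlds: {u, y}.

2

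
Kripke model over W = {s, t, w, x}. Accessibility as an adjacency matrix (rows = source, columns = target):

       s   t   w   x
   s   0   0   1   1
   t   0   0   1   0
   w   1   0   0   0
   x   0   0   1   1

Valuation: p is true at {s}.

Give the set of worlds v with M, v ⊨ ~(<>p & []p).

{s, t, x}

s: <>p & []p is F. ✓
t: <>p & []p is F. ✓
w: <>p & []p is T. ✗
x: <>p & []p is F. ✓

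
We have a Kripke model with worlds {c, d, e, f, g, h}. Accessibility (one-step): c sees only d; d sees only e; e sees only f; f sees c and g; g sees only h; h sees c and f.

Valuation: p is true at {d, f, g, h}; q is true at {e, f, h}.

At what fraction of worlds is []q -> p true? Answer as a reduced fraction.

5/6

c: []q is F, p is F. ✓
d: []q is T, p is T. ✓
e: []q is T, p is F. ✗
f: []q is F, p is T. ✓
g: []q is T, p is T. ✓
h: []q is F, p is T. ✓
That's 5 of 6 worlds, so 5/6.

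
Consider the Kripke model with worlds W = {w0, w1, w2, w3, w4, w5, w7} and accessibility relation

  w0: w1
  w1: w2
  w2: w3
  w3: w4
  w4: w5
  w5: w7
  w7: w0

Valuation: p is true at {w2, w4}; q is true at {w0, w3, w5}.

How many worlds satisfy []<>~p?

w0: successors {w1}; <>~p there: w1:F. ✗
w1: successors {w2}; <>~p there: w2:T. ✓
w2: successors {w3}; <>~p there: w3:F. ✗
w3: successors {w4}; <>~p there: w4:T. ✓
w4: successors {w5}; <>~p there: w5:T. ✓
w5: successors {w7}; <>~p there: w7:T. ✓
w7: successors {w0}; <>~p there: w0:T. ✓
Satisfying worlds: {w1, w3, w4, w5, w7}.

5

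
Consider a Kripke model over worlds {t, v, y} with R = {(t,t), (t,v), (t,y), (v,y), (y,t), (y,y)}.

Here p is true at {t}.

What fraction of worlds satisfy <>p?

2/3

t: successors {t, v, y}; p there: t:T, v:F, y:F. ✓
v: successors {y}; p there: y:F. ✗
y: successors {t, y}; p there: t:T, y:F. ✓
That's 2 of 3 worlds, so 2/3.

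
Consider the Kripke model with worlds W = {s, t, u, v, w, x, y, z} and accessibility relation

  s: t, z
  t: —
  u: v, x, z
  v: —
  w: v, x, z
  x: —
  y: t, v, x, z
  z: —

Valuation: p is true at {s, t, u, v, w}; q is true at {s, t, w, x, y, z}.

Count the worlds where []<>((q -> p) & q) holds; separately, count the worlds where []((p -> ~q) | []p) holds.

For []<>((q -> p) & q):
s: successors {t, z}; <>((q -> p) & q) there: t:F, z:F. ✗
t: no successors, so []<>((q -> p) & q) holds vacuously. ✓
u: successors {v, x, z}; <>((q -> p) & q) there: v:F, x:F, z:F. ✗
v: no successors, so []<>((q -> p) & q) holds vacuously. ✓
w: successors {v, x, z}; <>((q -> p) & q) there: v:F, x:F, z:F. ✗
x: no successors, so []<>((q -> p) & q) holds vacuously. ✓
y: successors {t, v, x, z}; <>((q -> p) & q) there: t:F, v:F, x:F, z:F. ✗
z: no successors, so []<>((q -> p) & q) holds vacuously. ✓
— 4 worlds.
For []((p -> ~q) | []p):
s: successors {t, z}; (p -> ~q) | []p there: t:T, z:T. ✓
t: no successors, so []((p -> ~q) | []p) holds vacuously. ✓
u: successors {v, x, z}; (p -> ~q) | []p there: v:T, x:T, z:T. ✓
v: no successors, so []((p -> ~q) | []p) holds vacuously. ✓
w: successors {v, x, z}; (p -> ~q) | []p there: v:T, x:T, z:T. ✓
x: no successors, so []((p -> ~q) | []p) holds vacuously. ✓
y: successors {t, v, x, z}; (p -> ~q) | []p there: t:T, v:T, x:T, z:T. ✓
z: no successors, so []((p -> ~q) | []p) holds vacuously. ✓
— 8 worlds.

4 and 8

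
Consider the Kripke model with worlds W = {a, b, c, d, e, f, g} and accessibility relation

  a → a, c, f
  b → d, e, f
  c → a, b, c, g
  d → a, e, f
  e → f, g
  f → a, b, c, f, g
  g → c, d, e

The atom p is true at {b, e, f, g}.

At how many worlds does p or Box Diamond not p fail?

a: p is F, Box Diamond not p is T. ✓
b: p is T, Box Diamond not p is F. ✓
c: p is F, Box Diamond not p is T. ✓
d: p is F, Box Diamond not p is F. ✗
e: p is T, Box Diamond not p is T. ✓
f: p is T, Box Diamond not p is T. ✓
g: p is T, Box Diamond not p is F. ✓
Satisfying worlds: {a, b, c, e, f, g}.
So p or Box Diamond not p fails at the other 1 world.

1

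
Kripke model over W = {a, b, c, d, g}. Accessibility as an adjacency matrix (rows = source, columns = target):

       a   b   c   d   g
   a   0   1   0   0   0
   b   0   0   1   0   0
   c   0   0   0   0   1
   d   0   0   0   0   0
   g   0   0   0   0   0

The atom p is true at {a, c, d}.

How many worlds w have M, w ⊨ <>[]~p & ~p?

a: <>[]~p is F, ~p is F. ✗
b: <>[]~p is T, ~p is T. ✓
c: <>[]~p is T, ~p is F. ✗
d: <>[]~p is F, ~p is F. ✗
g: <>[]~p is F, ~p is T. ✗
Satisfying worlds: {b}.

1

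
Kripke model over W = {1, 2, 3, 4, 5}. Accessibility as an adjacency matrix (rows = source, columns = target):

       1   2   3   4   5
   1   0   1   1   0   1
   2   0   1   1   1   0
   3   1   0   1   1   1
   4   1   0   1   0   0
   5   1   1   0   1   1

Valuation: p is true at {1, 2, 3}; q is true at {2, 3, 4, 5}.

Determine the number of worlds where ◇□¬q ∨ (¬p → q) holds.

1: ◇□¬q is F, ¬p → q is T. ✓
2: ◇□¬q is F, ¬p → q is T. ✓
3: ◇□¬q is F, ¬p → q is T. ✓
4: ◇□¬q is F, ¬p → q is T. ✓
5: ◇□¬q is F, ¬p → q is T. ✓
Satisfying worlds: {1, 2, 3, 4, 5}.

5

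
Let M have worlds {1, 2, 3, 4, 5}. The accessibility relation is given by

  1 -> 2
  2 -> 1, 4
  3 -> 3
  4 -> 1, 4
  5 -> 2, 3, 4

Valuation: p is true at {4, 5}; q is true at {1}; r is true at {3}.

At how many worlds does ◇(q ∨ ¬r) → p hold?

3

1: ◇(q ∨ ¬r) is T, p is F. ✗
2: ◇(q ∨ ¬r) is T, p is F. ✗
3: ◇(q ∨ ¬r) is F, p is F. ✓
4: ◇(q ∨ ¬r) is T, p is T. ✓
5: ◇(q ∨ ¬r) is T, p is T. ✓
Satisfying worlds: {3, 4, 5}.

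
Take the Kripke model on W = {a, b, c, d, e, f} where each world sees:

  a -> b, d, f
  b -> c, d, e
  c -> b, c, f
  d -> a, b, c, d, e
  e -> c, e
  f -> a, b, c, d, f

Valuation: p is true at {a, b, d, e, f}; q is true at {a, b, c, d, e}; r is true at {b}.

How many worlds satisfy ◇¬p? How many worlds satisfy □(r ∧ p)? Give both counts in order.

5 and 0

For ◇¬p:
a: successors {b, d, f}; ¬p there: b:F, d:F, f:F. ✗
b: successors {c, d, e}; ¬p there: c:T, d:F, e:F. ✓
c: successors {b, c, f}; ¬p there: b:F, c:T, f:F. ✓
d: successors {a, b, c, d, e}; ¬p there: a:F, b:F, c:T, d:F, e:F. ✓
e: successors {c, e}; ¬p there: c:T, e:F. ✓
f: successors {a, b, c, d, f}; ¬p there: a:F, b:F, c:T, d:F, f:F. ✓
— 5 worlds.
For □(r ∧ p):
a: successors {b, d, f}; r ∧ p there: b:T, d:F, f:F. ✗
b: successors {c, d, e}; r ∧ p there: c:F, d:F, e:F. ✗
c: successors {b, c, f}; r ∧ p there: b:T, c:F, f:F. ✗
d: successors {a, b, c, d, e}; r ∧ p there: a:F, b:T, c:F, d:F, e:F. ✗
e: successors {c, e}; r ∧ p there: c:F, e:F. ✗
f: successors {a, b, c, d, f}; r ∧ p there: a:F, b:T, c:F, d:F, f:F. ✗
— 0 worlds.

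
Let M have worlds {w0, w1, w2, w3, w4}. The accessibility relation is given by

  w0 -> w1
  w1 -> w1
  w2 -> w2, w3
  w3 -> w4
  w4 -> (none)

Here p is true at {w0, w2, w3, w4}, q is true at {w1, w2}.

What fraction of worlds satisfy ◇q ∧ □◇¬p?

2/5

w0: ◇q is T, □◇¬p is T. ✓
w1: ◇q is T, □◇¬p is T. ✓
w2: ◇q is T, □◇¬p is F. ✗
w3: ◇q is F, □◇¬p is F. ✗
w4: ◇q is F, □◇¬p is T. ✗
That's 2 of 5 worlds, so 2/5.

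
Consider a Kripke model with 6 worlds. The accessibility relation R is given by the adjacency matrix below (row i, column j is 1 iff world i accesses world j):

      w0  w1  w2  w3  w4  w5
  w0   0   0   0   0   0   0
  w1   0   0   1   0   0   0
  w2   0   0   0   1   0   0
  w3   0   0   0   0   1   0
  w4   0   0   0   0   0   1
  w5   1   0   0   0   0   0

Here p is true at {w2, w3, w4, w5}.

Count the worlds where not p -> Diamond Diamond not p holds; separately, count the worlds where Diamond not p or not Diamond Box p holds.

4 and 3

For not p -> Diamond Diamond not p:
w0: not p is T, Diamond Diamond not p is F. ✗
w1: not p is T, Diamond Diamond not p is F. ✗
w2: not p is F, Diamond Diamond not p is F. ✓
w3: not p is F, Diamond Diamond not p is F. ✓
w4: not p is F, Diamond Diamond not p is T. ✓
w5: not p is F, Diamond Diamond not p is F. ✓
— 4 worlds.
For Diamond not p or not Diamond Box p:
w0: Diamond not p is F, not Diamond Box p is T. ✓
w1: Diamond not p is F, not Diamond Box p is F. ✗
w2: Diamond not p is F, not Diamond Box p is F. ✗
w3: Diamond not p is F, not Diamond Box p is F. ✗
w4: Diamond not p is F, not Diamond Box p is T. ✓
w5: Diamond not p is T, not Diamond Box p is F. ✓
— 3 worlds.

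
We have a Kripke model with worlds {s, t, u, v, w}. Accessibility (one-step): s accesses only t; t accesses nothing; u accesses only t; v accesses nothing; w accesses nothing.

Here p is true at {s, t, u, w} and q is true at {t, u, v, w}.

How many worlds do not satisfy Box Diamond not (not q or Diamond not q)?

2

s: successors {t}; Diamond not (not q or Diamond not q) there: t:F. ✗
t: no successors, so Box Diamond not (not q or Diamond not q) holds vacuously. ✓
u: successors {t}; Diamond not (not q or Diamond not q) there: t:F. ✗
v: no successors, so Box Diamond not (not q or Diamond not q) holds vacuously. ✓
w: no successors, so Box Diamond not (not q or Diamond not q) holds vacuously. ✓
Satisfying worlds: {t, v, w}.
So Box Diamond not (not q or Diamond not q) fails at the other 2 worlds.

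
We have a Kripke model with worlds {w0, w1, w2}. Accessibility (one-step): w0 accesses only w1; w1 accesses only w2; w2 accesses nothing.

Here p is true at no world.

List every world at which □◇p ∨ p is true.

w0: □◇p is F, p is F. ✗
w1: □◇p is F, p is F. ✗
w2: □◇p is T, p is F. ✓

{w2}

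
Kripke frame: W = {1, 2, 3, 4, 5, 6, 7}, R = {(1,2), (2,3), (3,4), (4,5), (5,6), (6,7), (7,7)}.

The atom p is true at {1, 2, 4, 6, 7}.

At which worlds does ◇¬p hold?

1: successors {2}; ¬p there: 2:F. ✗
2: successors {3}; ¬p there: 3:T. ✓
3: successors {4}; ¬p there: 4:F. ✗
4: successors {5}; ¬p there: 5:T. ✓
5: successors {6}; ¬p there: 6:F. ✗
6: successors {7}; ¬p there: 7:F. ✗
7: successors {7}; ¬p there: 7:F. ✗

{2, 4}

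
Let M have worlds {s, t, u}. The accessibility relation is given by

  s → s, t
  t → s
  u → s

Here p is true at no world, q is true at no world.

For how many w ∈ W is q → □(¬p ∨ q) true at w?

s: q is F, □(¬p ∨ q) is T. ✓
t: q is F, □(¬p ∨ q) is T. ✓
u: q is F, □(¬p ∨ q) is T. ✓
Satisfying worlds: {s, t, u}.

3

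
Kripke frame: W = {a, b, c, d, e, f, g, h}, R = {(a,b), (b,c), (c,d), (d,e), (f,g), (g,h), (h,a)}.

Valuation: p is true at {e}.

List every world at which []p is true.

a: successors {b}; p there: b:F. ✗
b: successors {c}; p there: c:F. ✗
c: successors {d}; p there: d:F. ✗
d: successors {e}; p there: e:T. ✓
e: no successors, so []p holds vacuously. ✓
f: successors {g}; p there: g:F. ✗
g: successors {h}; p there: h:F. ✗
h: successors {a}; p there: a:F. ✗

{d, e}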